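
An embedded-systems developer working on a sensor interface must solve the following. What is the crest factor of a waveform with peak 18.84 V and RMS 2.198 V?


Crest factor is the ratio of peak to RMS:
CF = V_peak / V_rms
   = 18.84 / 2.198
   = 8.5714

8.5714


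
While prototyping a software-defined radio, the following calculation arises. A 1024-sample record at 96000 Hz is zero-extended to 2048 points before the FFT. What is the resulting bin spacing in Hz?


Frequency resolution after zero-padding:
N_padded = 1024 * 2 = 2048
df = fs / N_padded
   = 96000 / 2048
   = 46.875 Hz

46.875 Hz


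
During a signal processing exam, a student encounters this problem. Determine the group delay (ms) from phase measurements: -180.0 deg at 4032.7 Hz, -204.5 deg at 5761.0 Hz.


Group delay from phase difference:
tau = -d(phi)/d(omega)
d(phi) = -24.5 deg = -0.427606 rad
d(omega) = 2*pi*(5761.0 - 4032.7) = 10859.2292 rad/s
tau = -(-0.427606) / 10859.2292
    = 0.0394 ms

0.0394 ms


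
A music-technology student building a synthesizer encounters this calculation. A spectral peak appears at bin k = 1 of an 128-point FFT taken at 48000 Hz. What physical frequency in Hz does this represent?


Frequency of DFT bin k:
f_k = k * fs / N
    = 1 * 48000 / 128
    = 48000 / 128
    = 375.0 Hz

375.0 Hz


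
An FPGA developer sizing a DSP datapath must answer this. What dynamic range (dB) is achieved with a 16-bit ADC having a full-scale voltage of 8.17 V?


Dynamic range from full-scale to LSB:
V_min = V_max / 2^bits = 8.17 / 2^16
DR = 20 * log10(V_max / V_min)
   = 20 * log10(2^16)
   = 20 * 16 * log10(2)
   = 96.33 dB

96.33 dB


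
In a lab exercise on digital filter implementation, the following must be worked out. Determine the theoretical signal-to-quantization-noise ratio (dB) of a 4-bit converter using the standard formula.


Theoretical SNR for a full-scale sinusoid:
SNR = 6.02 * N + 1.76
    = 6.02 * 4 + 1.76
    = 24.08 + 1.76
    = 25.84 dB

25.84 dB


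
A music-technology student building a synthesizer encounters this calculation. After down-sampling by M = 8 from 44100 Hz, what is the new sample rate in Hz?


Decimation reduces the sample rate:
fs_out = fs_in / M
       = 44100 / 8
       = 5512.5 Hz

5512.5 Hz


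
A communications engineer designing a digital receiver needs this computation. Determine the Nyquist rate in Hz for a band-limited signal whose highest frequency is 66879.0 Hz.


The Nyquist rate is twice the maximum frequency component.
fs_min = 2 * fmax
      = 2 * 66879.0
      = 133758.0 Hz

133758.0


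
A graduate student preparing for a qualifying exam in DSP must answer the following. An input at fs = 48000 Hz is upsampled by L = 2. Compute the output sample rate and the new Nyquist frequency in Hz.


Step 1 — output sample rate after interpolation by L:
fs_out = L * fs_in = 2 * 48000 = 96000 Hz

Step 2 — Nyquist frequency of the output stream:
f_Nyq = fs_out / 2 = 96000 / 2 = 48000.0 Hz

fs_out = 96000 Hz; f_Nyquist = 48000.0 Hz


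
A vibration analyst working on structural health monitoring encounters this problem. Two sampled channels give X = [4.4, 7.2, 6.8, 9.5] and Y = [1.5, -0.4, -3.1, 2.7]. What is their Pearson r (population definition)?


Pearson correlation coefficient (population):
r = cov(X,Y) / (std(X) * std(Y))
Mean X = 6.975, Mean Y = 0.175
Cov(X,Y) = 0.851875
Std(X) = 1.808832, Std(Y) = 2.190177
r = 0.215

0.215


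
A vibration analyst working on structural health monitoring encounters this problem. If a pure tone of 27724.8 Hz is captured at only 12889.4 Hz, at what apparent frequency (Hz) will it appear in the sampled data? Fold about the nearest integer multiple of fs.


Compute the nearest integer multiple of fs to the signal:
n = round(27724.8 / 12889.4) = 2
f_alias = |27724.8 - 2 * 12889.4|
        = |27724.8 - 25778.8|
        = 1946.0 Hz

1946.0


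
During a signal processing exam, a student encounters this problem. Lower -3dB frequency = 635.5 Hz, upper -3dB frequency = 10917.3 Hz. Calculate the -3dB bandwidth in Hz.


Bandwidth is the difference of -3dB frequencies:
BW = f_high - f_low
   = 10917.3 - 635.5
   = 10281.8 Hz

10281.8 Hz


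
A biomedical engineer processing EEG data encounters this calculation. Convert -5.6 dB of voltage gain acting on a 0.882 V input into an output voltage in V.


Output voltage from dB gain:
V_out = V_in * 10^(gain_dB / 20)
      = 0.882 * 10^(-5.6 / 20)
      = 0.882 * 0.524807
      = 0.4629 V

0.4629 V


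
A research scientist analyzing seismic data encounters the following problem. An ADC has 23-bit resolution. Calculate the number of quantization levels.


Number of quantization levels = 2^N
= 2^23
= 8388608

8388608


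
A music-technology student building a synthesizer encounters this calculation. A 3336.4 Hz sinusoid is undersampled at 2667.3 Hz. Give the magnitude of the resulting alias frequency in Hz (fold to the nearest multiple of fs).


Compute the nearest integer multiple of fs to the signal:
n = round(3336.4 / 2667.3) = 1
f_alias = |3336.4 - 1 * 2667.3|
        = |3336.4 - 2667.3|
        = 669.1 Hz

669.1


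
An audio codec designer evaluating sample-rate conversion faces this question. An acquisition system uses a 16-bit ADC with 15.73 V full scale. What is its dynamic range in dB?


Dynamic range from full-scale to LSB:
V_min = V_max / 2^bits = 15.73 / 2^16
DR = 20 * log10(V_max / V_min)
   = 20 * log10(2^16)
   = 20 * 16 * log10(2)
   = 96.33 dB

96.33 dB


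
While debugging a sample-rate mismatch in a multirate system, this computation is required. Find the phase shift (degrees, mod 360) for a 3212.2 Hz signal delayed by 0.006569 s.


Phase shift from frequency and time delay:
phi = 360 * f * t_delay
    = 360 * 3212.2 * 0.006569
    = 7596.34 degrees
    mod 360 = 36.34 degrees

36.34 degrees


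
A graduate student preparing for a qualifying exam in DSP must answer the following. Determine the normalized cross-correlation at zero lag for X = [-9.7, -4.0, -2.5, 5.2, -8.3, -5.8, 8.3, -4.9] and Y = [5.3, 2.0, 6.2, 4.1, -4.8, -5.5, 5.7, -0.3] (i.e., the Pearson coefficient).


Pearson correlation coefficient (population):
r = cov(X,Y) / (std(X) * std(Y))
Mean X = -2.7125, Mean Y = 1.5875
Cov(X,Y) = 12.672344
Std(X) = 5.915538, Std(Y) = 4.373911
r = 0.4898

0.4898


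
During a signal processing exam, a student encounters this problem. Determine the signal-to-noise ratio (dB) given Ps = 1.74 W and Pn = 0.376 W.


SNR in decibels:
SNR = 10 * log10(Ps / Pn)
    = 10 * log10(1.74 / 0.376)
    = 10 * log10(4.6277)
    = 10 * 0.6654
    = 6.65 dB

6.65 dB


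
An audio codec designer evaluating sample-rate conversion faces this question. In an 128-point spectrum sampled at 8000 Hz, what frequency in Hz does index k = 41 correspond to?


Frequency of DFT bin k:
f_k = k * fs / N
    = 41 * 8000 / 128
    = 328000 / 128
    = 2562.5 Hz

2562.5 Hz


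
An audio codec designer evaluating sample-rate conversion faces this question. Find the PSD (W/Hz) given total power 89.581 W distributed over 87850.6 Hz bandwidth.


Power spectral density:
PSD = P / BW
    = 89.581 / 87850.6
    = 0.0010197 W/Hz

0.0010197 W/Hz


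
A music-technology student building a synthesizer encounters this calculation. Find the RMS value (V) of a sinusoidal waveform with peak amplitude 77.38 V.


RMS voltage for a sinusoidal waveform:
V_rms = V_peak / sqrt(2)
      = 77.38 / 1.414214
      = 54.716 V

54.716 V


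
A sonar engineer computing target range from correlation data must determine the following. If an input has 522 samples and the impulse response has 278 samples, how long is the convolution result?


Linear convolution output length:
L = N + M - 1
  = 522 + 278 - 1
  = 799 samples

799


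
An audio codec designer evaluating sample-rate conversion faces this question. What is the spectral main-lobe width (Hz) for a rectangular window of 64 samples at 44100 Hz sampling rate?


Main lobe width for a rectangular window:
Width = 2 * fs / N
      = 2 * 44100 / 64
      = 88200 / 64
      = 1378.125 Hz

1378.125 Hz


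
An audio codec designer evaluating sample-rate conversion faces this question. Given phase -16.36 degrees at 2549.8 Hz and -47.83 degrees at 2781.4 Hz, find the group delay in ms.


Group delay from phase difference:
tau = -d(phi)/d(omega)
d(phi) = -31.47 deg = -0.549255 rad
d(omega) = 2*pi*(2781.4 - 2549.8) = 1455.1857 rad/s
tau = -(-0.549255) / 1455.1857
    = 0.3774 ms

0.3774 ms


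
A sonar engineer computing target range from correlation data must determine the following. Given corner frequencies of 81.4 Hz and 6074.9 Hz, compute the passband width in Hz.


Bandwidth is the difference of -3dB frequencies:
BW = f_high - f_low
   = 6074.9 - 81.4
   = 5993.5 Hz

5993.5 Hz


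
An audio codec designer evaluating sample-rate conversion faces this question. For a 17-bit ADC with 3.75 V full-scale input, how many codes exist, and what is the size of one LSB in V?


Step 1 — number of quantization levels:
L = 2^N = 2^17 = 131072

Step 2 — LSB step size:
delta = Vfs / L
      = 3.75 / 131072
      = 2.861e-05 V

Levels = 131072; step size = 2.861e-05 V


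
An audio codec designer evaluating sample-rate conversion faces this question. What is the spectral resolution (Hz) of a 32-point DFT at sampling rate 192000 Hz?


DFT frequency resolution:
df = fs / N
   = 192000 / 32
   = 6000.0 Hz

6000.0 Hz


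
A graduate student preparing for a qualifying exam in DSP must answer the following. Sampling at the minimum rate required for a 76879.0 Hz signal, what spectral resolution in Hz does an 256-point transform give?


Step 1 — Nyquist sampling rate:
fs = 2 * fmax = 2 * 76879.0 = 153758.0 Hz

Step 2 — DFT bin spacing:
df = fs / N = 153758.0 / 256 = 600.6172 Hz

600.6172 Hz


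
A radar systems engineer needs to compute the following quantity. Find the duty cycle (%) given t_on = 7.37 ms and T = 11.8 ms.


Duty cycle as a percentage:
DC = (t_on / T) * 100
   = (7.37 / 11.8) * 100
   = 0.624576 * 100
   = 62.46 %

62.46 %


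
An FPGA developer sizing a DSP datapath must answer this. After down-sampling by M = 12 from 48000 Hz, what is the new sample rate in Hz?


Decimation reduces the sample rate:
fs_out = fs_in / M
       = 48000 / 12
       = 4000.0 Hz

4000.0 Hz


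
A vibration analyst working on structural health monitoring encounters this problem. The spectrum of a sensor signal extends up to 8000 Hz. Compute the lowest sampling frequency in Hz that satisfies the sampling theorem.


The Nyquist rate is twice the maximum frequency component.
fs_min = 2 * fmax
      = 2 * 8000
      = 16000 Hz

16000


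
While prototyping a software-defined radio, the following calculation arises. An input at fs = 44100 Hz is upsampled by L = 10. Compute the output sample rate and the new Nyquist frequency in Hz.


Step 1 — output sample rate after interpolation by L:
fs_out = L * fs_in = 10 * 44100 = 441000 Hz

Step 2 — Nyquist frequency of the output stream:
f_Nyq = fs_out / 2 = 441000 / 2 = 220500.0 Hz

fs_out = 441000 Hz; f_Nyquist = 220500.0 Hz


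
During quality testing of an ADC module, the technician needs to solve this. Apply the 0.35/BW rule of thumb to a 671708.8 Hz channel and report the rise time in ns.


Rise time from bandwidth relationship:
tr = 0.35 / BW
   = 0.35 / 671708.8
   = 5.210591256e-07 s
   = 521.0591 ns

521.0591 ns


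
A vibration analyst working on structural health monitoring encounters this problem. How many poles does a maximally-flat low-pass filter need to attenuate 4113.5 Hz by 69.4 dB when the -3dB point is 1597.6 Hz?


Butterworth filter order formula:
n = log10(10^(A/10) - 1) / (2 * log10(f_stop/f_pass))
10^(69.4/10) - 1 = 8709634.8996
f_stop/f_pass = 4113.5 / 1597.6 = 2.5748
n = 8.4481 -> ceil = 9

9


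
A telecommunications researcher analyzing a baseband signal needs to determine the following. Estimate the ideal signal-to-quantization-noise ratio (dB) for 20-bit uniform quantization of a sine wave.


Theoretical SNR for a full-scale sinusoid:
SNR = 6.02 * N + 1.76
    = 6.02 * 20 + 1.76
    = 120.4 + 1.76
    = 122.16 dB

122.16 dB


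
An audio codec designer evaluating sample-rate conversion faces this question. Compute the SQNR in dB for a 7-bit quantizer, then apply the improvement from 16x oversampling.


Step 1 — baseline SQNR at Nyquist:
SQNR_base = 6.02*N + 1.76
          = 6.02*7 + 1.76
          = 43.9 dB

Step 2 — oversampling processing gain:
G = 10*log10(OSR) = 10*log10(16) = 12.04 dB

Step 3 — total:
SQNR_total = 43.9 + 12.04 = 55.94 dB

Base SQNR = 43.9 dB; oversampled SQNR = 55.94 dB


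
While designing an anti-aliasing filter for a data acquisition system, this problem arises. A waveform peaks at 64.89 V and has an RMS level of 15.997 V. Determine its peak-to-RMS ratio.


Crest factor is the ratio of peak to RMS:
CF = V_peak / V_rms
   = 64.89 / 15.997
   = 4.0564

4.0564


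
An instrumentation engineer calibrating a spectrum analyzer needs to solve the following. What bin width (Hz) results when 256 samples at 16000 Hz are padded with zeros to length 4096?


Frequency resolution after zero-padding:
N_padded = 256 * 16 = 4096
df = fs / N_padded
   = 16000 / 4096
   = 3.9062 Hz

3.9062 Hz


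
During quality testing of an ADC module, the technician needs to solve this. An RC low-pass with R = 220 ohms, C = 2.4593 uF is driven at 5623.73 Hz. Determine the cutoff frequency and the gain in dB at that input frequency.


Step 1 — cutoff frequency:
fc = 1 / (2*pi*R*C)
C = 2.4593 uF = 2.4593e-06 F
fc = 1 / (2*pi*220*2.4593e-06)
   = 294.162 Hz

Step 2 — magnitude at f = 5623.73 Hz:
|H(f)| = 1 / sqrt(1 + (f/fc)^2)
f/fc = 5623.73 / 294.162 = 19.117799
|H| = 1 / sqrt(1 + 365.490239) = 0.0522359
|H|_dB = 20*log10(0.0522359) = -25.64 dB

fc = 294.162 Hz; |H(5623.73 Hz)| = -25.64 dB


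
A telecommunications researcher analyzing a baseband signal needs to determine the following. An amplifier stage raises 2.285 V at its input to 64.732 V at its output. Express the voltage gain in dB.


Voltage gain in dB:
G = 20 * log10(Vout / Vin)
  = 20 * log10(64.732 / 2.285)
  = 20 * log10(28.329103)
  = 20 * 1.452233
  = 29.04 dB

29.04 dB


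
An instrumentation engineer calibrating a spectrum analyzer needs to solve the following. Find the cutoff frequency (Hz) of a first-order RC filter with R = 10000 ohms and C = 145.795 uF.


Cutoff frequency of a first-order RC filter:
fc = 1 / (2 * pi * R * C)
C = 145.795 uF = 0.000145795 F
fc = 1 / (2 * pi * 10000 * 0.000145795)
   = 1 / 9.1605700186025
   = 0.109164 Hz

0.109164 Hz


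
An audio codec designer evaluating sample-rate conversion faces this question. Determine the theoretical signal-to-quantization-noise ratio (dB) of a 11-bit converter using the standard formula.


Theoretical SNR for a full-scale sinusoid:
SNR = 6.02 * N + 1.76
    = 6.02 * 11 + 1.76
    = 66.22 + 1.76
    = 67.98 dB

67.98 dB


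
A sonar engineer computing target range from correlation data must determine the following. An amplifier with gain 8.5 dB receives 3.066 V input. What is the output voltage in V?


Output voltage from dB gain:
V_out = V_in * 10^(gain_dB / 20)
      = 3.066 * 10^(8.5 / 20)
      = 3.066 * 2.660725
      = 8.1578 V

8.1578 V


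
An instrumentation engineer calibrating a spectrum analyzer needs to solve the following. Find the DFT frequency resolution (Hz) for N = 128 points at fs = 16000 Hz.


DFT frequency resolution:
df = fs / N
   = 16000 / 128
   = 125.0 Hz

125.0 Hz


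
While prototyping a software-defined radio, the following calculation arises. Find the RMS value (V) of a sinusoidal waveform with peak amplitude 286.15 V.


RMS voltage for a sinusoidal waveform:
V_rms = V_peak / sqrt(2)
      = 286.15 / 1.414214
      = 202.339 V

202.339 V


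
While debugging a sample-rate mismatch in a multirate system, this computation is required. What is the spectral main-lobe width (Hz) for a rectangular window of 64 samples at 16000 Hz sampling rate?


Main lobe width for a rectangular window:
Width = 2 * fs / N
      = 2 * 16000 / 64
      = 32000 / 64
      = 500.0 Hz

500.0 Hz


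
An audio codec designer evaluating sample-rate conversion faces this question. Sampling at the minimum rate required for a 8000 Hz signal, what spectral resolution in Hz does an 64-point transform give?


Step 1 — Nyquist sampling rate:
fs = 2 * fmax = 2 * 8000 = 16000 Hz

Step 2 — DFT bin spacing:
df = fs / N = 16000 / 64 = 250.0 Hz

250.0 Hz


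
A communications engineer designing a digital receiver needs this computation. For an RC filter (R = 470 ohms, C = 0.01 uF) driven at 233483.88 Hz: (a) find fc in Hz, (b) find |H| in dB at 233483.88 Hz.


Step 1 — cutoff frequency:
fc = 1 / (2*pi*R*C)
C = 0.01 uF = 1e-08 F
fc = 1 / (2*pi*470*1e-08)
   = 33862.754 Hz

Step 2 — magnitude at f = 233483.88 Hz:
|H(f)| = 1 / sqrt(1 + (f/fc)^2)
f/fc = 233483.88 / 33862.754 = 6.895006
|H| = 1 / sqrt(1 + 47.541108) = 0.1435308
|H|_dB = 20*log10(0.1435308) = -16.86 dB

fc = 33862.754 Hz; |H(233483.88 Hz)| = -16.86 dB


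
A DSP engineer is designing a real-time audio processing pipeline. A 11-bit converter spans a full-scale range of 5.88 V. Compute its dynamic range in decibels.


Dynamic range from full-scale to LSB:
V_min = V_max / 2^bits = 5.88 / 2^11
DR = 20 * log10(V_max / V_min)
   = 20 * log10(2^11)
   = 20 * 11 * log10(2)
   = 66.23 dB

66.23 dB


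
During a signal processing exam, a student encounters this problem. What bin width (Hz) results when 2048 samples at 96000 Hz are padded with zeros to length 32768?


Frequency resolution after zero-padding:
N_padded = 2048 * 16 = 32768
df = fs / N_padded
   = 96000 / 32768
   = 2.9297 Hz

2.9297 Hz


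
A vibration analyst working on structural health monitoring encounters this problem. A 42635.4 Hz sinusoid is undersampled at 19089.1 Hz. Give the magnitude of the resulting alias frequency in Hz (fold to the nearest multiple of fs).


Compute the nearest integer multiple of fs to the signal:
n = round(42635.4 / 19089.1) = 2
f_alias = |42635.4 - 2 * 19089.1|
        = |42635.4 - 38178.2|
        = 4457.2 Hz

4457.2


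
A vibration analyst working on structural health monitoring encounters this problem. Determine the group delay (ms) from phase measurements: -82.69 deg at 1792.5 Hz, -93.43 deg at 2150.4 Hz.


Group delay from phase difference:
tau = -d(phi)/d(omega)
d(phi) = -10.74 deg = -0.187448 rad
d(omega) = 2*pi*(2150.4 - 1792.5) = 2248.752 rad/s
tau = -(-0.187448) / 2248.752
    = 0.0834 ms

0.0834 ms


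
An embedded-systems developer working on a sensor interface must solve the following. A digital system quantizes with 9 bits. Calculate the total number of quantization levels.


Number of quantization levels = 2^N
= 2^9
= 512

512


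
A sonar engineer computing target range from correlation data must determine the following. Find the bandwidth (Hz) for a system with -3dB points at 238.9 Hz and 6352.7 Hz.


Bandwidth is the difference of -3dB frequencies:
BW = f_high - f_low
   = 6352.7 - 238.9
   = 6113.8 Hz

6113.8 Hz


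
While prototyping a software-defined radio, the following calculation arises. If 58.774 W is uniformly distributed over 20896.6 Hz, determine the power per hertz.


Power spectral density:
PSD = P / BW
    = 58.774 / 20896.6
    = 0.00281261 W/Hz

0.00281261 W/Hz


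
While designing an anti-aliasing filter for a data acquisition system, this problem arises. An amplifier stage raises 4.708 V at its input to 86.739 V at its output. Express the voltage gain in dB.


Voltage gain in dB:
G = 20 * log10(Vout / Vin)
  = 20 * log10(86.739 / 4.708)
  = 20 * log10(18.423747)
  = 20 * 1.265378
  = 25.31 dB

25.31 dB


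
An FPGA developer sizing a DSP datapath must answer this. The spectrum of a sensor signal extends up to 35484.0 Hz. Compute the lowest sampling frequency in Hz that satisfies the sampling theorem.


The Nyquist rate is twice the maximum frequency component.
fs_min = 2 * fmax
      = 2 * 35484.0
      = 70968.0 Hz

70968.0


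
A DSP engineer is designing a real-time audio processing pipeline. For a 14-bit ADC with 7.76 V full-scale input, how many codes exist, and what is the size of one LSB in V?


Step 1 — number of quantization levels:
L = 2^N = 2^14 = 16384

Step 2 — LSB step size:
delta = Vfs / L
      = 7.76 / 16384
      = 0.00047363 V

Levels = 16384; step size = 0.00047363 V


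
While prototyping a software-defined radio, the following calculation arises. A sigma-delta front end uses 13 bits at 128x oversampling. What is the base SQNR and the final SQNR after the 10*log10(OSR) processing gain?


Step 1 — baseline SQNR at Nyquist:
SQNR_base = 6.02*N + 1.76
          = 6.02*13 + 1.76
          = 80.02 dB

Step 2 — oversampling processing gain:
G = 10*log10(OSR) = 10*log10(128) = 21.07 dB

Step 3 — total:
SQNR_total = 80.02 + 21.07 = 101.09 dB

Base SQNR = 80.02 dB; oversampled SQNR = 101.09 dB


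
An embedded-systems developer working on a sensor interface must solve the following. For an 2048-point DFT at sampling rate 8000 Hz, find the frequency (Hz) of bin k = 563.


Frequency of DFT bin k:
f_k = k * fs / N
    = 563 * 8000 / 2048
    = 4504000 / 2048
    = 2199.219 Hz

2199.219 Hz


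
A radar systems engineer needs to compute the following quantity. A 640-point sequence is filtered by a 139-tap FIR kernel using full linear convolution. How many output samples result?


Linear convolution output length:
L = N + M - 1
  = 640 + 139 - 1
  = 778 samples

778


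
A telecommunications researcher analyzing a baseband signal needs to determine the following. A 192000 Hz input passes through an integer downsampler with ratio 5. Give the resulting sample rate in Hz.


Decimation reduces the sample rate:
fs_out = fs_in / M
       = 192000 / 5
       = 38400.0 Hz

38400.0 Hz


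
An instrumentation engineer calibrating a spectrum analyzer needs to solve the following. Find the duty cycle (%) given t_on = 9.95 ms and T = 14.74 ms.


Duty cycle as a percentage:
DC = (t_on / T) * 100
   = (9.95 / 14.74) * 100
   = 0.675034 * 100
   = 67.5 %

67.5 %


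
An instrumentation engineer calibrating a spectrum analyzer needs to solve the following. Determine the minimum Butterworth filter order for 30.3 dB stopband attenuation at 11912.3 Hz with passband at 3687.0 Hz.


Butterworth filter order formula:
n = log10(10^(A/10) - 1) / (2 * log10(f_stop/f_pass))
10^(30.3/10) - 1 = 1070.5193
f_stop/f_pass = 11912.3 / 3687.0 = 3.2309
n = 2.9741 -> ceil = 3

3


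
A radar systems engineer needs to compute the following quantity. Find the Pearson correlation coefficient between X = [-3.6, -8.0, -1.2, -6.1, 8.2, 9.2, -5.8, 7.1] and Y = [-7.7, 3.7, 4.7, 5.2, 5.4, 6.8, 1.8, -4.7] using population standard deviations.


Pearson correlation coefficient (population):
r = cov(X,Y) / (std(X) * std(Y))
Mean X = -0.025, Mean Y = 1.9
Cov(X,Y) = 3.02125
Std(X) = 6.628867, Std(Y) = 4.923921
r = 0.0926

0.0926


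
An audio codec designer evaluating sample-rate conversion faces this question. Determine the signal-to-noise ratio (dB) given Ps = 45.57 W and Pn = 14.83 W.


SNR in decibels:
SNR = 10 * log10(Ps / Pn)
    = 10 * log10(45.57 / 14.83)
    = 10 * log10(3.0728)
    = 10 * 0.4875
    = 4.88 dB

4.88 dB


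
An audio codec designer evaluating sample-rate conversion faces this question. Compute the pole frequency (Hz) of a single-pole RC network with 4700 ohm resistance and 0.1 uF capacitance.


Cutoff frequency of a first-order RC filter:
fc = 1 / (2 * pi * R * C)
C = 0.1 uF = 1e-07 F
fc = 1 / (2 * pi * 4700 * 1e-07)
   = 1 / 0.0029530970943744
   = 338.627538 Hz

338.627538 Hz


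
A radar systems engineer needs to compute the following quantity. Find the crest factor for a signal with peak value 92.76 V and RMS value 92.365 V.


Crest factor is the ratio of peak to RMS:
CF = V_peak / V_rms
   = 92.76 / 92.365
   = 1.0043

1.0043


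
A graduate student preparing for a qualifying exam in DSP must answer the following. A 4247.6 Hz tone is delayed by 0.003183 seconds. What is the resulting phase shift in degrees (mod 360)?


Phase shift from frequency and time delay:
phi = 360 * f * t_delay
    = 360 * 4247.6 * 0.003183
    = 4867.24 degrees
    mod 360 = 187.24 degrees

187.24 degrees


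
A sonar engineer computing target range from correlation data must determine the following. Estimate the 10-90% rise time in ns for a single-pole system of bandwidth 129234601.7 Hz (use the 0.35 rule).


Rise time from bandwidth relationship:
tr = 0.35 / BW
   = 0.35 / 129234601.7
   = 2.708253017e-09 s
   = 2.7083 ns

2.7083 ns


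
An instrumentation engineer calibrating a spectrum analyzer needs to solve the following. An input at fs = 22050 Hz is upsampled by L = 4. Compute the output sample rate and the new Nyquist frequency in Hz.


Step 1 — output sample rate after interpolation by L:
fs_out = L * fs_in = 4 * 22050 = 88200 Hz

Step 2 — Nyquist frequency of the output stream:
f_Nyq = fs_out / 2 = 88200 / 2 = 44100.0 Hz

fs_out = 88200 Hz; f_Nyquist = 44100.0 Hz


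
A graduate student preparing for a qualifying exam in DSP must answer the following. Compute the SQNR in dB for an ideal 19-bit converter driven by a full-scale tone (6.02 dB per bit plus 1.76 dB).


Theoretical SNR for a full-scale sinusoid:
SNR = 6.02 * N + 1.76
    = 6.02 * 19 + 1.76
    = 114.38 + 1.76
    = 116.14 dB

116.14 dB


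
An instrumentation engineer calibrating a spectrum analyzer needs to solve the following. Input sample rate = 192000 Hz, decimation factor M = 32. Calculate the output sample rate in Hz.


Decimation reduces the sample rate:
fs_out = fs_in / M
       = 192000 / 32
       = 6000.0 Hz

6000.0 Hz


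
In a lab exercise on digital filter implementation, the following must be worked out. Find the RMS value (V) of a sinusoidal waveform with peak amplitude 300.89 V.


RMS voltage for a sinusoidal waveform:
V_rms = V_peak / sqrt(2)
      = 300.89 / 1.414214
      = 212.761 V

212.761 V


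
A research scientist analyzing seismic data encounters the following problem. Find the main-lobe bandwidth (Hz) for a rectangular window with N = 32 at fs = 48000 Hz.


Main lobe width for a rectangular window:
Width = 2 * fs / N
      = 2 * 48000 / 32
      = 96000 / 32
      = 3000.0 Hz

3000.0 Hz


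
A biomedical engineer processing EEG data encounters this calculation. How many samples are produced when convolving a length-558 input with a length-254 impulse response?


Linear convolution output length:
L = N + M - 1
  = 558 + 254 - 1
  = 811 samples

811


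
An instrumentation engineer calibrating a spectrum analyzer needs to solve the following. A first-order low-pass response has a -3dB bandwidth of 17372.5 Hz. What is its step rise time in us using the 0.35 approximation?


Rise time from bandwidth relationship:
tr = 0.35 / BW
   = 0.35 / 17372.5
   = 2.014678371e-05 s
   = 20.1468 us

20.1468 us


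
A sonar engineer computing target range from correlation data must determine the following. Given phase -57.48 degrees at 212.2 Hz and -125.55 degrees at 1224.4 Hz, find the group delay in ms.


Group delay from phase difference:
tau = -d(phi)/d(omega)
d(phi) = -68.07 deg = -1.188046 rad
d(omega) = 2*pi*(1224.4 - 212.2) = 6359.8402 rad/s
tau = -(-1.188046) / 6359.8402
    = 0.1868 ms

0.1868 ms


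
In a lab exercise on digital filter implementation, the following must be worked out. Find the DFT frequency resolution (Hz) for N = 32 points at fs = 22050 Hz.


DFT frequency resolution:
df = fs / N
   = 22050 / 32
   = 689.0625 Hz

689.0625 Hz


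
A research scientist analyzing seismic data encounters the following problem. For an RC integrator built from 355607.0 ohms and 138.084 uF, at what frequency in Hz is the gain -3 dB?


Cutoff frequency of a first-order RC filter:
fc = 1 / (2 * pi * R * C)
C = 138.084 uF = 0.000138084 F
fc = 1 / (2 * pi * 355607.0 * 0.000138084)
   = 1 / 308.52725045208
   = 0.003241 Hz

0.003241 Hz


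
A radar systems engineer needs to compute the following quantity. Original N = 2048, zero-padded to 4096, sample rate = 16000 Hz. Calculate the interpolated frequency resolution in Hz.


Frequency resolution after zero-padding:
N_padded = 2048 * 2 = 4096
df = fs / N_padded
   = 16000 / 4096
   = 3.9062 Hz

3.9062 Hz


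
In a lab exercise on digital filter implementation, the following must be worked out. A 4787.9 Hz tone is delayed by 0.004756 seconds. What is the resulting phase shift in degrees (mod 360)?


Phase shift from frequency and time delay:
phi = 360 * f * t_delay
    = 360 * 4787.9 * 0.004756
    = 8197.65 degrees
    mod 360 = 277.65 degrees

277.65 degrees


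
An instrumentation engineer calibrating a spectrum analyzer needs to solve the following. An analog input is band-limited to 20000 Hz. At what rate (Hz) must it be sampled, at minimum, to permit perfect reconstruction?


The Nyquist rate is twice the maximum frequency component.
fs_min = 2 * fmax
      = 2 * 20000
      = 40000 Hz

40000


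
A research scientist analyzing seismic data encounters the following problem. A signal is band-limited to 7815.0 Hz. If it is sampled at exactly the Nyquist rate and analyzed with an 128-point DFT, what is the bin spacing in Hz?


Step 1 — Nyquist sampling rate:
fs = 2 * fmax = 2 * 7815.0 = 15630.0 Hz

Step 2 — DFT bin spacing:
df = fs / N = 15630.0 / 128 = 122.1094 Hz

122.1094 Hz


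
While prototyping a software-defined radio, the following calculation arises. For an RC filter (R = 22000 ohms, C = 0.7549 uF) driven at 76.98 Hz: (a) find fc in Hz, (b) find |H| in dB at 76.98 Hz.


Step 1 — cutoff frequency:
fc = 1 / (2*pi*R*C)
C = 0.7549 uF = 7.549e-07 F
fc = 1 / (2*pi*22000*7.549e-07)
   = 9.58314 Hz

Step 2 — magnitude at f = 76.98 Hz:
|H(f)| = 1 / sqrt(1 + (f/fc)^2)
f/fc = 76.98 / 9.58314 = 8.032858
|H| = 1 / sqrt(1 + 64.526808) = 0.1235351
|H|_dB = 20*log10(0.1235351) = -18.16 dB

fc = 9.58314 Hz; |H(76.98 Hz)| = -18.16 dB


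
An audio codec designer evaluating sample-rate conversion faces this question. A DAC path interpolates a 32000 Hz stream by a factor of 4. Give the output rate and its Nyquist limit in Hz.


Step 1 — output sample rate after interpolation by L:
fs_out = L * fs_in = 4 * 32000 = 128000 Hz

Step 2 — Nyquist frequency of the output stream:
f_Nyq = fs_out / 2 = 128000 / 2 = 64000.0 Hz

fs_out = 128000 Hz; f_Nyquist = 64000.0 Hz


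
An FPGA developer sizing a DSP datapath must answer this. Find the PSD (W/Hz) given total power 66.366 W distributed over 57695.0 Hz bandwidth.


Power spectral density:
PSD = P / BW
    = 66.366 / 57695.0
    = 0.00115029 W/Hz

0.00115029 W/Hz


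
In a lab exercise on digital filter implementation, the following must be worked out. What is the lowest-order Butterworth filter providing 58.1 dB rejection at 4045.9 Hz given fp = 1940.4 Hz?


Butterworth filter order formula:
n = log10(10^(A/10) - 1) / (2 * log10(f_stop/f_pass))
10^(58.1/10) - 1 = 645653.229
f_stop/f_pass = 4045.9 / 1940.4 = 2.0851
n = 9.103 -> ceil = 10

10


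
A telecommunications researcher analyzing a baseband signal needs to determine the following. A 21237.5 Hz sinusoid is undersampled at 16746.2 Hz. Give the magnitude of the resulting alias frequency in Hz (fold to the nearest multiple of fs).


Compute the nearest integer multiple of fs to the signal:
n = round(21237.5 / 16746.2) = 1
f_alias = |21237.5 - 1 * 16746.2|
        = |21237.5 - 16746.2|
        = 4491.3 Hz

4491.3


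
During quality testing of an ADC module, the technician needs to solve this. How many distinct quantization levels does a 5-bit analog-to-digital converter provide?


Number of quantization levels = 2^N
= 2^5
= 32

32


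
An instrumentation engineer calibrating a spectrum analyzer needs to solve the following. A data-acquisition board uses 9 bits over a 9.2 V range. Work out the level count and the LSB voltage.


Step 1 — number of quantization levels:
L = 2^N = 2^9 = 512

Step 2 — LSB step size:
delta = Vfs / L
      = 9.2 / 512
      = 0.01796875 V

Levels = 512; step size = 0.01796875 V


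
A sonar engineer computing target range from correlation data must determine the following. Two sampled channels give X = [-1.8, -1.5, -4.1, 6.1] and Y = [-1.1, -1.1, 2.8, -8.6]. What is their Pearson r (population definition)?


Pearson correlation coefficient (population):
r = cov(X,Y) / (std(X) * std(Y))
Mean X = -0.325, Mean Y = -2.0
Cov(X,Y) = -15.7275
Std(X) = 3.84342, Std(Y) = 4.12977
r = -0.9909

-0.9909


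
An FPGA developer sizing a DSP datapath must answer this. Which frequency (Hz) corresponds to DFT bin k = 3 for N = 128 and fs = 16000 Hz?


Frequency of DFT bin k:
f_k = k * fs / N
    = 3 * 16000 / 128
    = 48000 / 128
    = 375.0 Hz

375.0 Hz


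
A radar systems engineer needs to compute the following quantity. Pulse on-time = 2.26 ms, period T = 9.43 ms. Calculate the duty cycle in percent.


Duty cycle as a percentage:
DC = (t_on / T) * 100
   = (2.26 / 9.43) * 100
   = 0.239661 * 100
   = 23.97 %

23.97 %


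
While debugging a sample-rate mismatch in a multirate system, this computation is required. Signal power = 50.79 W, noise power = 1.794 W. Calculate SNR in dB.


SNR in decibels:
SNR = 10 * log10(Ps / Pn)
    = 10 * log10(50.79 / 1.794)
    = 10 * log10(28.311)
    = 10 * 1.452
    = 14.52 dB

14.52 dB


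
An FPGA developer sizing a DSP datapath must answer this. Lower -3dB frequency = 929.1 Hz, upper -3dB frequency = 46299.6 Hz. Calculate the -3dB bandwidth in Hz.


Bandwidth is the difference of -3dB frequencies:
BW = f_high - f_low
   = 46299.6 - 929.1
   = 45370.5 Hz

45370.5 Hz


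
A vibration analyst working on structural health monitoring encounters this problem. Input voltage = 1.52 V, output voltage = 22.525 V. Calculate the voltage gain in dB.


Voltage gain in dB:
G = 20 * log10(Vout / Vin)
  = 20 * log10(22.525 / 1.52)
  = 20 * log10(14.819079)
  = 20 * 1.170821
  = 23.42 dB

23.42 dB


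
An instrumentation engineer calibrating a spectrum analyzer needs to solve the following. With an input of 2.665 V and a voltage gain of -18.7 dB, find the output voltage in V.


Output voltage from dB gain:
V_out = V_in * 10^(gain_dB / 20)
      = 2.665 * 10^(-18.7 / 20)
      = 2.665 * 0.116145
      = 0.3095 V

0.3095 V


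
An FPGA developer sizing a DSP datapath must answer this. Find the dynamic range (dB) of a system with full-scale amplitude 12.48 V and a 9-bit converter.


Dynamic range from full-scale to LSB:
V_min = V_max / 2^bits = 12.48 / 2^9
DR = 20 * log10(V_max / V_min)
   = 20 * log10(2^9)
   = 20 * 9 * log10(2)
   = 54.19 dB

54.19 dB


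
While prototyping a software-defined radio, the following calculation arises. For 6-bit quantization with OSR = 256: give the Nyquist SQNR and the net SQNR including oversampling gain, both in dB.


Step 1 — baseline SQNR at Nyquist:
SQNR_base = 6.02*N + 1.76
          = 6.02*6 + 1.76
          = 37.88 dB

Step 2 — oversampling processing gain:
G = 10*log10(OSR) = 10*log10(256) = 24.08 dB

Step 3 — total:
SQNR_total = 37.88 + 24.08 = 61.96 dB

Base SQNR = 37.88 dB; oversampled SQNR = 61.96 dB


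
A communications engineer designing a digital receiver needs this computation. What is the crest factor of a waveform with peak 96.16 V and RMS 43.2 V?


Crest factor is the ratio of peak to RMS:
CF = V_peak / V_rms
   = 96.16 / 43.2
   = 2.2259

2.2259


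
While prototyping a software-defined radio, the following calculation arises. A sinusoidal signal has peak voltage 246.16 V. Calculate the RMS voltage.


RMS voltage for a sinusoidal waveform:
V_rms = V_peak / sqrt(2)
      = 246.16 / 1.414214
      = 174.061 V

174.061 V


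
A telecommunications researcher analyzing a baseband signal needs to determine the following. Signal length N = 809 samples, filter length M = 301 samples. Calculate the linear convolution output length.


Linear convolution output length:
L = N + M - 1
  = 809 + 301 - 1
  = 1109 samples

1109


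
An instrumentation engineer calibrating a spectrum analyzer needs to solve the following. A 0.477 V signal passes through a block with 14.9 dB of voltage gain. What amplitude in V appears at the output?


Output voltage from dB gain:
V_out = V_in * 10^(gain_dB / 20)
      = 0.477 * 10^(14.9 / 20)
      = 0.477 * 5.559043
      = 2.6517 V

2.6517 V


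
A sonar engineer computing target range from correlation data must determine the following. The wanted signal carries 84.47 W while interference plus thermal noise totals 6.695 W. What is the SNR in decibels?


SNR in decibels:
SNR = 10 * log10(Ps / Pn)
    = 10 * log10(84.47 / 6.695)
    = 10 * log10(12.6169)
    = 10 * 1.101
    = 11.01 dB

11.01 dB


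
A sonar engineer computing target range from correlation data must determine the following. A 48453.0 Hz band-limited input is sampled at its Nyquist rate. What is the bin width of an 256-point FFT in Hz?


Step 1 — Nyquist sampling rate:
fs = 2 * fmax = 2 * 48453.0 = 96906.0 Hz

Step 2 — DFT bin spacing:
df = fs / N = 96906.0 / 256 = 378.5391 Hz

378.5391 Hz


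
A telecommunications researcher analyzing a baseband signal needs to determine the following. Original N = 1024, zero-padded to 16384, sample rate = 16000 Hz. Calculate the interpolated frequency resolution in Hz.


Frequency resolution after zero-padding:
N_padded = 1024 * 16 = 16384
df = fs / N_padded
   = 16000 / 16384
   = 0.9766 Hz

0.9766 Hz


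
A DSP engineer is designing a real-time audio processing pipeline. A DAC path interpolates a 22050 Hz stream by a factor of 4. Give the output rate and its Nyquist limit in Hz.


Step 1 — output sample rate after interpolation by L:
fs_out = L * fs_in = 4 * 22050 = 88200 Hz

Step 2 — Nyquist frequency of the output stream:
f_Nyq = fs_out / 2 = 88200 / 2 = 44100.0 Hz

fs_out = 88200 Hz; f_Nyquist = 44100.0 Hz


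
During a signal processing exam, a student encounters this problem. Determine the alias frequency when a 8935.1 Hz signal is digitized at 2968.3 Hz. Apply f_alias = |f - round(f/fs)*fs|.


Compute the nearest integer multiple of fs to the signal:
n = round(8935.1 / 2968.3) = 3
f_alias = |8935.1 - 3 * 2968.3|
        = |8935.1 - 8904.9|
        = 30.2 Hz

30.2


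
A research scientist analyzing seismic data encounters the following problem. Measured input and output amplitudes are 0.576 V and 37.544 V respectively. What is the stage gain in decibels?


Voltage gain in dB:
G = 20 * log10(Vout / Vin)
  = 20 * log10(37.544 / 0.576)
  = 20 * log10(65.180556)
  = 20 * 1.814118
  = 36.28 dB

36.28 dB


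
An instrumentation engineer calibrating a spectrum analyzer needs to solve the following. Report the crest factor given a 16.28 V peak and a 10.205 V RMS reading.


Crest factor is the ratio of peak to RMS:
CF = V_peak / V_rms
   = 16.28 / 10.205
   = 1.5953

1.5953


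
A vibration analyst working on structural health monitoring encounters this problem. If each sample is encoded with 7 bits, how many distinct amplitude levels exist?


Number of quantization levels = 2^N
= 2^7
= 128

128


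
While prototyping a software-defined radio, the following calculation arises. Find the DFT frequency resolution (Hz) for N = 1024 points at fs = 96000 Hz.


DFT frequency resolution:
df = fs / N
   = 96000 / 1024
   = 93.75 Hz

93.75 Hz


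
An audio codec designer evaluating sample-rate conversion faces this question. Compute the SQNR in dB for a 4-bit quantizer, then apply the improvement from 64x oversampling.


Step 1 — baseline SQNR at Nyquist:
SQNR_base = 6.02*N + 1.76
          = 6.02*4 + 1.76
          = 25.84 dB

Step 2 — oversampling processing gain:
G = 10*log10(OSR) = 10*log10(64) = 18.06 dB

Step 3 — total:
SQNR_total = 25.84 + 18.06 = 43.9 dB

Base SQNR = 25.84 dB; oversampled SQNR = 43.9 dB
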